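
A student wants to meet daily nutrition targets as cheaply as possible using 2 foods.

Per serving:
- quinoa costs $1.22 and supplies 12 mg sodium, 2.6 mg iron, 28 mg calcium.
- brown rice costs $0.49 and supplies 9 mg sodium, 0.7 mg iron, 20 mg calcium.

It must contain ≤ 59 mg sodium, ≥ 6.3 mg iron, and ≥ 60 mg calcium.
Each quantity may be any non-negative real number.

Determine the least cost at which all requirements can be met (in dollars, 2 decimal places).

This is a linear program. Let x1 = servings of quinoa, x2 = servings of brown rice.
min 1.22x1 + 0.49x2 subject to:
  12x1 + 9x2 ≤ 59   (sodium)
  2.6x1 + 0.7x2 ≥ 6.3   (iron)
  28x1 + 20x2 ≥ 60   (calcium)
  x1, x2 ≥ 0.
The cheapest feasible vertex uses only quinoa; brown rice is not used. There the iron constraint is tight.
That vertex is x1 = 2.423.
Objective = 1.22·2.423 = 2.9561.

$2.96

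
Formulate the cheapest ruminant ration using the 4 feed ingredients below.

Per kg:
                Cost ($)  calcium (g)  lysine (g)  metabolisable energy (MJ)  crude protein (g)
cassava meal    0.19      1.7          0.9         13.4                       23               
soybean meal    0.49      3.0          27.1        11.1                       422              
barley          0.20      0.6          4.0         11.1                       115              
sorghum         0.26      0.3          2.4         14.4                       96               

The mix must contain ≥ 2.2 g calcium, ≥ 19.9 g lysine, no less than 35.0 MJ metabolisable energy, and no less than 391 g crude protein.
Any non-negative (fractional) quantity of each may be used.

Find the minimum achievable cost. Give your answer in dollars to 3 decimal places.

Let x1 = kg of cassava meal, x2 = kg of soybean meal, x3 = kg of barley, x4 = kg of sorghum.
Minimize 0.19x1 + 0.49x2 + 0.2x3 + 0.26x4 with:
  1.7x1 + 3x2 + 0.6x3 + 0.3x4 ≥ 2.2   (calcium)
  0.9x1 + 27.1x2 + 4x3 + 2.4x4 ≥ 19.9   (lysine)
  13.4x1 + 11.1x2 + 11.1x3 + 14.4x4 ≥ 35   (metabolisable energy)
  23x1 + 422x2 + 115x3 + 96x4 ≥ 391   (crude protein)
  x1, x2, x3, x4 ≥ 0.
At the optimum only cassava meal, soybean meal, barley are positive (sorghum = 0). There the lysine, metabolisable energy, crude protein constraints are tight.
That vertex is x1 = 1.076, x2 = 0.4985, x3 = 1.355.
Cost = 0.19·1.076 + 0.49·0.4985 + 0.2·1.355 = 0.71971.

$0.720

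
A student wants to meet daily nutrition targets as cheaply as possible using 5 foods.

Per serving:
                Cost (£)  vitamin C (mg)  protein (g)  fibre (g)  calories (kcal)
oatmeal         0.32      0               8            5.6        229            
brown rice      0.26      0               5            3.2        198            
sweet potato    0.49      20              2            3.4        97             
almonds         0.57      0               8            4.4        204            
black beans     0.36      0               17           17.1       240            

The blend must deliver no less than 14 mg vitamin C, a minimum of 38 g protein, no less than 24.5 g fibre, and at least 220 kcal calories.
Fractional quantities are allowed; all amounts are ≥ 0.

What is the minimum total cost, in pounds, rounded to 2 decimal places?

£1.12

This is a linear program. Let x1 = servings of oatmeal, x2 = servings of brown rice, x3 = servings of sweet potato, x4 = servings of almonds, x5 = servings of black beans.
Minimize 0.32x1 + 0.26x2 + 0.49x3 + 0.57x4 + 0.36x5 subject to:
  20x3 ≥ 14   (vitamin C)
  8x1 + 5x2 + 2x3 + 8x4 + 17x5 ≥ 38   (protein)
  5.6x1 + 3.2x2 + 3.4x3 + 4.4x4 + 17.1x5 ≥ 24.5   (fibre)
  229x1 + 198x2 + 97x3 + 204x4 + 240x5 ≥ 220   (calories)
  x1, x2, x3, x4, x5 ≥ 0.
The optimal basis is {sweet potato, black beans}; oatmeal, brown rice, almonds drop out. Binding constraints: vitamin C and protein.
So sweet potato = 0.7 servings, black beans = 2.153 servings.
Total cost: 0.49·0.7 + 0.36·2.153 = 1.1181.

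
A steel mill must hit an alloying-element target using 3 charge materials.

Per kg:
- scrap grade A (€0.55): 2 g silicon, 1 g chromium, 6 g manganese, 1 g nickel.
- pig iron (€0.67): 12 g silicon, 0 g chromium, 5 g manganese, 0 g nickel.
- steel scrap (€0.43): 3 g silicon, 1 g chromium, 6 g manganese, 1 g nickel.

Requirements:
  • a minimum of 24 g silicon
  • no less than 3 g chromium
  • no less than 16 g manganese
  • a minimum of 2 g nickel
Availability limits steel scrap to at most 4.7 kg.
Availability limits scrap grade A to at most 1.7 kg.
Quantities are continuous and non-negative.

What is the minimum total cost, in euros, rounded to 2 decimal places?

€2.13

Let x1 = kg of scrap grade A, x2 = kg of pig iron, x3 = kg of steel scrap.
Minimise 0.55x1 + 0.67x2 + 0.43x3 subject to:
  2x1 + 12x2 + 3x3 ≥ 24   (silicon)
  1x1 + 1x3 ≥ 3   (chromium)
  6x1 + 5x2 + 6x3 ≥ 16   (manganese)
  1x1 + 1x3 ≥ 2   (nickel)
  x3 ≤ 4.7
  x1 ≤ 1.7
  x1, x2, x3 ≥ 0.
The optimal basis is {pig iron, steel scrap}; scrap grade A drops out. There the silicon and chromium constraints are tight.
That vertex is x2 = 1.25, x3 = 3.
Cost = 0.67·1.25 + 0.43·3 = 2.1275.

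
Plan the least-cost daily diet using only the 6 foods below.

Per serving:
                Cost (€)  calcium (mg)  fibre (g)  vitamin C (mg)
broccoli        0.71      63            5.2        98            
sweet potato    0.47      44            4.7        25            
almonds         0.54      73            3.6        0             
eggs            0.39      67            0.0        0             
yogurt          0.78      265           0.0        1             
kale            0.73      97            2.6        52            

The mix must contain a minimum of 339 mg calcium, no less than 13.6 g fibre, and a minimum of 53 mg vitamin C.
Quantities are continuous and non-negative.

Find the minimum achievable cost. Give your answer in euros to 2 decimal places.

This is a linear program. Let x1 = servings of broccoli, x2 = servings of sweet potato, x3 = servings of almonds, x4 = servings of eggs, x5 = servings of yogurt, x6 = servings of kale.
Minimise 0.71x1 + 0.47x2 + 0.54x3 + 0.39x4 + 0.78x5 + 0.73x6 s.t.:
  63x1 + 44x2 + 73x3 + 67x4 + 265x5 + 97x6 ≥ 339   (calcium)
  5.2x1 + 4.7x2 + 3.6x3 + 2.6x6 ≥ 13.6   (fibre)
  98x1 + 25x2 + 1x5 + 52x6 ≥ 53   (vitamin C)
  x1, x2, x3, x4, x5, x6 ≥ 0.
The optimal basis is {sweet potato, yogurt}; broccoli, almonds, eggs, kale drop out. Binding constraints: calcium and fibre.
Optimal quantities: sweet potato = 2.894 servings, yogurt = 0.7988 servings.
Cost = 0.47·2.894 + 0.78·0.7988 = 1.9832.

€1.98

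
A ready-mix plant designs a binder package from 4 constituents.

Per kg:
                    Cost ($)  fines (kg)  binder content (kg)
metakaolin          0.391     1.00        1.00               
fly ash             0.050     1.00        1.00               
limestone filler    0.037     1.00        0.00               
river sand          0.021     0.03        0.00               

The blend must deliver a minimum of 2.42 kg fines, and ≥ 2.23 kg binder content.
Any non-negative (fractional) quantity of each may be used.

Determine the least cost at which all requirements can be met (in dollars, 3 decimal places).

Treat it as an LP. Let x1 = kg of metakaolin, x2 = kg of fly ash, x3 = kg of limestone filler, x4 = kg of river sand.
min 0.391x1 + 0.05x2 + 0.037x3 + 0.021x4 with:
  1x1 + 1x2 + 1x3 + 0.03x4 ≥ 2.42   (fines)
  1x1 + 1x2 ≥ 2.23   (binder content)
  x1, x2, x3, x4 ≥ 0.
The optimal basis is {fly ash, limestone filler}; metakaolin, river sand drop out. The fines and binder content requirements are met with equality.
That vertex is x2 = 2.23, x3 = 0.19.
Hence cost = 0.05·2.23 + 0.037·0.19 = $0.11853.

$0.119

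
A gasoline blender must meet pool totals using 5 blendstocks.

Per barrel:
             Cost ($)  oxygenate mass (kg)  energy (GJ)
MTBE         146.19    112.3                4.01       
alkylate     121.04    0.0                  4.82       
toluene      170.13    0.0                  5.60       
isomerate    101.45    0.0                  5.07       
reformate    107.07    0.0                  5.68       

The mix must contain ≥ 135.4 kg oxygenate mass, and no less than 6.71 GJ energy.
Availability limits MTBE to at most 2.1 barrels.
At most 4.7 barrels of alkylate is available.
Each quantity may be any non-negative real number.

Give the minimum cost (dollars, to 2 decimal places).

$211.61

Set it up as a linear program. Let x1 = barrels of MTBE, x2 = barrels of alkylate, x3 = barrels of toluene, x4 = barrels of isomerate, x5 = barrels of reformate.
Minimize 146.19x1 + 121.04x2 + 170.13x3 + 101.45x4 + 107.07x5 subject to:
  112.3x1 ≥ 135.4   (oxygenate mass)
  4.01x1 + 4.82x2 + 5.6x3 + 5.07x4 + 5.68x5 ≥ 6.71   (energy)
  x1 ≤ 2.1
  x2 ≤ 4.7
  x1, x2, x3, x4, x5 ≥ 0.
The minimum-cost mix takes nothing from alkylate, toluene, isomerate — only MTBE, reformate. There the oxygenate mass and energy constraints are tight.
That vertex is x1 = 1.2057, x5 = 0.33013.
Cost = 146.19·1.2057 + 107.07·0.33013 = 211.6083.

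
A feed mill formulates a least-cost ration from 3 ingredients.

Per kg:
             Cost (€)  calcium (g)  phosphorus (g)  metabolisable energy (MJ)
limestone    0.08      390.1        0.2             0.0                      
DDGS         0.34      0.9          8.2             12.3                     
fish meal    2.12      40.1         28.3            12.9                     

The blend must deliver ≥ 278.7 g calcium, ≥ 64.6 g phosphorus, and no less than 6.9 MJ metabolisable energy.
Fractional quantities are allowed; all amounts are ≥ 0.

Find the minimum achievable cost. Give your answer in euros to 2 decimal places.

Let x1 = kg of limestone, x2 = kg of DDGS, x3 = kg of fish meal.
Minimise 0.08x1 + 0.34x2 + 2.12x3 s.t.:
  390.1x1 + 0.9x2 + 40.1x3 ≥ 278.7   (calcium)
  0.2x1 + 8.2x2 + 28.3x3 ≥ 64.6   (phosphorus)
  12.3x2 + 12.9x3 ≥ 6.9   (metabolisable energy)
  x1, x2, x3 ≥ 0.
The optimal basis is {limestone, DDGS}; fish meal drops out. There the calcium and phosphorus constraints are tight.
Solving gives x1 = 0.6963, x2 = 7.861.
Total cost: 0.08·0.6963 + 0.34·7.861 = 2.7284.

€2.73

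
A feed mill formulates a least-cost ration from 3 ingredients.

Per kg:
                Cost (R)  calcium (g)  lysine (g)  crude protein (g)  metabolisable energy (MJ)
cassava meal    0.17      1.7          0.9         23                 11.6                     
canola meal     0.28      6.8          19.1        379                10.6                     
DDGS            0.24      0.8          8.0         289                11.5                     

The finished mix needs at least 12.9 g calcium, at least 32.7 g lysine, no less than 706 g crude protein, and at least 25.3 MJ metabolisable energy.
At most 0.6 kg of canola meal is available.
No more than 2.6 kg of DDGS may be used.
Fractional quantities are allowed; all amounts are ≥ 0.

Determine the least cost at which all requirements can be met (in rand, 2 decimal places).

Let x1 = kg of cassava meal, x2 = kg of canola meal, x3 = kg of DDGS.
min 0.17x1 + 0.28x2 + 0.24x3 subject to:
  1.7x1 + 6.8x2 + 0.8x3 ≥ 12.9   (calcium)
  0.9x1 + 19.1x2 + 8x3 ≥ 32.7   (lysine)
  23x1 + 379x2 + 289x3 ≥ 706   (crude protein)
  11.6x1 + 10.6x2 + 11.5x3 ≥ 25.3   (metabolisable energy)
  x2 ≤ 0.6
  x3 ≤ 2.6
  x1, x2, x3 ≥ 0.
All 3 inputs are positive at the optimum. Binding constraints: calcium, lysine, the canola meal cap.
Solving gives x1 = 4.159, x2 = 0.6, x3 = 2.187.
Cost = 0.17·4.159 + 0.28·0.6 + 0.24·2.187 = 1.3999.

R1.40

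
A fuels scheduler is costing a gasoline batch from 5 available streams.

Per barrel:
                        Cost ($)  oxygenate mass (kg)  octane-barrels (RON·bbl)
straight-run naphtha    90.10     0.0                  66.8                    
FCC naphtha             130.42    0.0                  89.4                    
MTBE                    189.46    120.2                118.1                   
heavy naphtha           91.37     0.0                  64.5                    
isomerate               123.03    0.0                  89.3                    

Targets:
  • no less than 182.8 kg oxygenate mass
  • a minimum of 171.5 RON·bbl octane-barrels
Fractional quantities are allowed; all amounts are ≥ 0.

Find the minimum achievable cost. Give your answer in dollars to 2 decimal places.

$288.13

Let x1 = barrels of straight-run naphtha, x2 = barrels of FCC naphtha, x3 = barrels of MTBE, x4 = barrels of heavy naphtha, x5 = barrels of isomerate.
Minimise 90.1x1 + 130.42x2 + 189.46x3 + 91.37x4 + 123.03x5 with:
  120.2x3 ≥ 182.8   (oxygenate mass)
  66.8x1 + 89.4x2 + 118.1x3 + 64.5x4 + 89.3x5 ≥ 171.5   (octane-barrels)
  x1, x2, x3, x4, x5 ≥ 0.
The optimal basis is {MTBE}; straight-run naphtha, FCC naphtha, heavy naphtha, isomerate drop out. There the oxygenate mass constraint is tight.
That vertex is x3 = 1.5208.
Total cost: 189.46·1.5208 = 288.1308.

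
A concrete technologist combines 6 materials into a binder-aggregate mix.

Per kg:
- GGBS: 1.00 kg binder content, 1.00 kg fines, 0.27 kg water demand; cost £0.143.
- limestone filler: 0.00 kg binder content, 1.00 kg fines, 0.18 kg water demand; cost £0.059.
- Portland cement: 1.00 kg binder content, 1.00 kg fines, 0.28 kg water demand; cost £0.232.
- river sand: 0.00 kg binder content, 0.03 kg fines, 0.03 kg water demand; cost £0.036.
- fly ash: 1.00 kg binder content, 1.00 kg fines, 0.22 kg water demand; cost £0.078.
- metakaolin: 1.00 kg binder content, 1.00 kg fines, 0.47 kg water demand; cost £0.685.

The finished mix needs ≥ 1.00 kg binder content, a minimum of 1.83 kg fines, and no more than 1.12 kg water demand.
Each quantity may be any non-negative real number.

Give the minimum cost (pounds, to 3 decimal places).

Let x1 = kg of GGBS, x2 = kg of limestone filler, x3 = kg of Portland cement, x4 = kg of river sand, x5 = kg of fly ash, x6 = kg of metakaolin.
Minimise 0.143x1 + 0.059x2 + 0.232x3 + 0.036x4 + 0.078x5 + 0.685x6 with:
  1x1 + 1x3 + 1x5 + 1x6 ≥ 1   (binder content)
  1x1 + 1x2 + 1x3 + 0.03x4 + 1x5 + 1x6 ≥ 1.83   (fines)
  0.27x1 + 0.18x2 + 0.28x3 + 0.03x4 + 0.22x5 + 0.47x6 ≤ 1.12   (water demand)
  x1, x2, x3, x4, x5, x6 ≥ 0.
The cheapest feasible vertex uses only limestone filler, fly ash; GGBS, Portland cement, river sand, metakaolin are not used. There the binder content and fines constraints are tight.
Optimal quantities: limestone filler = 0.83 kg, fly ash = 1 kg.
Total cost: 0.059·0.83 + 0.078·1 = 0.12697.

£0.127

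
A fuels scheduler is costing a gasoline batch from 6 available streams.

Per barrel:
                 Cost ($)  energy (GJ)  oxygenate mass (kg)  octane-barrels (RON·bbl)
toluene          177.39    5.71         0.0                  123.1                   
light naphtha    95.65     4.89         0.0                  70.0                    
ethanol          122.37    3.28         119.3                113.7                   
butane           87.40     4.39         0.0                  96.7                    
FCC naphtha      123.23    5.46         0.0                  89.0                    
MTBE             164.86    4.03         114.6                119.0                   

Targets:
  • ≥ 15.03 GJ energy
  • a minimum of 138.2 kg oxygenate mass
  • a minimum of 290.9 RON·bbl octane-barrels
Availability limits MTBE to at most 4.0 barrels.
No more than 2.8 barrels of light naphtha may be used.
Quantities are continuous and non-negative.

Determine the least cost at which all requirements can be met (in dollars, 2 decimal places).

$361.43

Treat it as an LP. Let x1 = barrels of toluene, x2 = barrels of light naphtha, x3 = barrels of ethanol, x4 = barrels of butane, x5 = barrels of FCC naphtha, x6 = barrels of MTBE.
Minimise 177.39x1 + 95.65x2 + 122.37x3 + 87.4x4 + 123.23x5 + 164.86x6 s.t.:
  5.71x1 + 4.89x2 + 3.28x3 + 4.39x4 + 5.46x5 + 4.03x6 ≥ 15.03   (energy)
  119.3x3 + 114.6x6 ≥ 138.2   (oxygenate mass)
  123.1x1 + 70x2 + 113.7x3 + 96.7x4 + 89x5 + 119x6 ≥ 290.9   (octane-barrels)
  x6 ≤ 4
  x2 ≤ 2.8
  x1, x2, x3, x4, x5, x6 ≥ 0.
The cheapest feasible vertex uses only light naphtha, ethanol; toluene, butane, FCC naphtha, MTBE are not used. Binding constraints: energy and oxygenate mass.
That vertex is x2 = 2.2966, x3 = 1.15842.
Objective = 95.65·2.2966 + 122.37·1.15842 = 361.4256.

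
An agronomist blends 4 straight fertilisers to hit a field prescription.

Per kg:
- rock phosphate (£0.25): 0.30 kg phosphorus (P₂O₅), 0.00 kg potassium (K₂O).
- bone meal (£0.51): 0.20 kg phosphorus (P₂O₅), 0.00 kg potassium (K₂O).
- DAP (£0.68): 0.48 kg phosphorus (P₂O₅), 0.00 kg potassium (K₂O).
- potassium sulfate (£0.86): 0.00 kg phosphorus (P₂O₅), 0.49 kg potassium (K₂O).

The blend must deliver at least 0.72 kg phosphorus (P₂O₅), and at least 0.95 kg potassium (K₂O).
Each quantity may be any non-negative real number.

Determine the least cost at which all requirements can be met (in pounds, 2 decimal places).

Treat it as an LP. Let x1 = kg of rock phosphate, x2 = kg of bone meal, x3 = kg of DAP, x4 = kg of potassium sulfate.
Minimise 0.25x1 + 0.51x2 + 0.68x3 + 0.86x4 with:
  0.3x1 + 0.2x2 + 0.48x3 ≥ 0.72   (phosphorus (P₂O₅))
  0.49x4 ≥ 0.95   (potassium (K₂O))
  x1, x2, x3, x4 ≥ 0.
The cheapest feasible vertex uses only rock phosphate, potassium sulfate; bone meal, DAP are not used. Binding constraints: phosphorus (P₂O₅) and potassium (K₂O).
Optimal quantities: rock phosphate = 2.4 kg, potassium sulfate = 1.939 kg.
Hence cost = 0.25·2.4 + 0.86·1.939 = £2.2675.

£2.27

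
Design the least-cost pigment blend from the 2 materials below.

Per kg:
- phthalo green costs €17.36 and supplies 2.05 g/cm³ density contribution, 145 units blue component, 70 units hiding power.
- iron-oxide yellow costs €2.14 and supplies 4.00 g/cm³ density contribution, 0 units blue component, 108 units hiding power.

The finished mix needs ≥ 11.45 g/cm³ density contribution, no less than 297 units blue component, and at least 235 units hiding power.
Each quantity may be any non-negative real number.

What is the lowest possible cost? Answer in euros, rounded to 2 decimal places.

Let x1 = kg of phthalo green, x2 = kg of iron-oxide yellow.
Minimise 17.36x1 + 2.14x2 with:
  2.05x1 + 4x2 ≥ 11.45   (density contribution)
  145x1 ≥ 297   (blue component)
  70x1 + 108x2 ≥ 235   (hiding power)
  x1, x2 ≥ 0.
Both inputs are positive at the optimum. The density contribution and blue component requirements are met with equality.
That vertex is x1 = 2.0483, x2 = 1.8128.
Cost = 17.36·2.0483 + 2.14·1.8128 = 39.4379.

€39.44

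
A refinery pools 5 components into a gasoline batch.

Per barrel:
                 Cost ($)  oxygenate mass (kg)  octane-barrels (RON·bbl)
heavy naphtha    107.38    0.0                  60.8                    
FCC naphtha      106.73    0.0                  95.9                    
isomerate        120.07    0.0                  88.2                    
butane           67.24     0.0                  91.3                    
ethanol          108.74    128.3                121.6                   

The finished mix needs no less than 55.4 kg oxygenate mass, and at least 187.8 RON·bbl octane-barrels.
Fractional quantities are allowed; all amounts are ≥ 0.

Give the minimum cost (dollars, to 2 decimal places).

$146.59

Treat it as an LP. Let x1 = barrels of heavy naphtha, x2 = barrels of FCC naphtha, x3 = barrels of isomerate, x4 = barrels of butane, x5 = barrels of ethanol.
min 107.38x1 + 106.73x2 + 120.07x3 + 67.24x4 + 108.74x5 with:
  128.3x5 ≥ 55.4   (oxygenate mass)
  60.8x1 + 95.9x2 + 88.2x3 + 91.3x4 + 121.6x5 ≥ 187.8   (octane-barrels)
  x1, x2, x3, x4, x5 ≥ 0.
The minimum-cost mix takes nothing from heavy naphtha, FCC naphtha, isomerate — only butane, ethanol. Binding constraints: oxygenate mass and octane-barrels.
Solving gives x4 = 1.48185, x5 = 0.4318.
Objective = 67.24·1.48185 + 108.74·0.4318 = 146.5935.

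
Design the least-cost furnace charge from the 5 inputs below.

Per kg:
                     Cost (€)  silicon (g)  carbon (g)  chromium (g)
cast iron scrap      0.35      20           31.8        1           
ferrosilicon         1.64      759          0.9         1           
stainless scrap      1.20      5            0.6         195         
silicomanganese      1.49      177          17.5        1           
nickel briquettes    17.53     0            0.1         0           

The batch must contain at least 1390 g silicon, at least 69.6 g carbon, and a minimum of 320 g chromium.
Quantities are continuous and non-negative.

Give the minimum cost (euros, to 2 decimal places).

Set it up as a linear program. Let x1 = kg of cast iron scrap, x2 = kg of ferrosilicon, x3 = kg of stainless scrap, x4 = kg of silicomanganese, x5 = kg of nickel briquettes.
Minimise 0.35x1 + 1.64x2 + 1.2x3 + 1.49x4 + 17.53x5 with:
  20x1 + 759x2 + 5x3 + 177x4 ≥ 1390   (silicon)
  31.8x1 + 0.9x2 + 0.6x3 + 17.5x4 + 0.1x5 ≥ 69.6   (carbon)
  1x1 + 1x2 + 195x3 + 1x4 ≥ 320   (chromium)
  x1, x2, x3, x4, x5 ≥ 0.
The cheapest feasible vertex uses only cast iron scrap, ferrosilicon, stainless scrap; silicomanganese, nickel briquettes are not used. Binding constraints: silicon, carbon, chromium.
That vertex is x1 = 2.108, x2 = 1.765, x3 = 1.621.
Hence cost = 0.35·2.108 + 1.64·1.765 + 1.2·1.621 = €5.5776.

€5.58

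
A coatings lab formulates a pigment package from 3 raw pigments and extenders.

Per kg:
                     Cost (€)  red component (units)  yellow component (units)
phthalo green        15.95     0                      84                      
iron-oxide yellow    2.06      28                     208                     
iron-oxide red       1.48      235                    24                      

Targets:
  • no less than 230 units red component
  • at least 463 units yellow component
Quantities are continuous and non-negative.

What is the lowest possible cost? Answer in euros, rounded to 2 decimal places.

Treat it as an LP. Let x1 = kg of phthalo green, x2 = kg of iron-oxide yellow, x3 = kg of iron-oxide red.
min 15.95x1 + 2.06x2 + 1.48x3 s.t.:
  28x2 + 235x3 ≥ 230   (red component)
  84x1 + 208x2 + 24x3 ≥ 463   (yellow component)
  x1, x2, x3 ≥ 0.
The minimum-cost mix takes nothing from phthalo green — only iron-oxide yellow, iron-oxide red. The red component and yellow component requirements are met with equality.
So iron-oxide yellow = 2.142 kg, iron-oxide red = 0.7234 kg.
Cost = 2.06·2.142 + 1.48·0.7234 = 5.4832.

€5.48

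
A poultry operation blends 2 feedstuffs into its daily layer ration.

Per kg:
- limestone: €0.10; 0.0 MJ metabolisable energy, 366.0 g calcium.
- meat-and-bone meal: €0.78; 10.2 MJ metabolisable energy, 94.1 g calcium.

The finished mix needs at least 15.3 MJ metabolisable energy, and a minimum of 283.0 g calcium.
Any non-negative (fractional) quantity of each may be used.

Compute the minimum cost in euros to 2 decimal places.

€1.21

Set it up as a linear program. Let x1 = kg of limestone, x2 = kg of meat-and-bone meal.
min 0.1x1 + 0.78x2 s.t.:
  10.2x2 ≥ 15.3   (metabolisable energy)
  366x1 + 94.1x2 ≥ 283   (calcium)
  x1, x2 ≥ 0.
Both inputs are positive at the optimum. Binding constraints: metabolisable energy and calcium.
Optimal quantities: limestone = 0.3876 kg, meat-and-bone meal = 1.5 kg.
Cost = 0.1·0.3876 + 0.78·1.5 = 1.2088.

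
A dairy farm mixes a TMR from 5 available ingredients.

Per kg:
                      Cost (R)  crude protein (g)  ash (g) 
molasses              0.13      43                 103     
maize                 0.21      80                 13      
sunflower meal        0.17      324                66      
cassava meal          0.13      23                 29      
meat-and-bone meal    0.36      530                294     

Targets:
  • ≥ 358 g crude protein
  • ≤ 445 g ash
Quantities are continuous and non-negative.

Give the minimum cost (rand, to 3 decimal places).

R0.188

Let x1 = kg of molasses, x2 = kg of maize, x3 = kg of sunflower meal, x4 = kg of cassava meal, x5 = kg of meat-and-bone meal.
Minimise 0.13x1 + 0.21x2 + 0.17x3 + 0.13x4 + 0.36x5 with:
  43x1 + 80x2 + 324x3 + 23x4 + 530x5 ≥ 358   (crude protein)
  103x1 + 13x2 + 66x3 + 29x4 + 294x5 ≤ 445   (ash)
  x1, x2, x3, x4, x5 ≥ 0.
At the optimum only sunflower meal is positive (molasses, maize, cassava meal, meat-and-bone meal = 0). There the crude protein constraint is tight.
Optimal quantities: sunflower meal = 1.105 kg.
Hence cost = 0.17·1.105 = R0.18785.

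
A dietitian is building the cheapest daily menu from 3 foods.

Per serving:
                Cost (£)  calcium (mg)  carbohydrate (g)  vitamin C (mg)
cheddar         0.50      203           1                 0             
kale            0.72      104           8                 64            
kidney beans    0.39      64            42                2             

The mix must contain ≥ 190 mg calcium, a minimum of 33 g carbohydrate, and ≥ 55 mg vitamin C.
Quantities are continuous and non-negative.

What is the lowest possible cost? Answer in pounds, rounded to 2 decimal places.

£1.00

Let x1 = servings of cheddar, x2 = servings of kale, x3 = servings of kidney beans.
Minimize 0.5x1 + 0.72x2 + 0.39x3 with:
  203x1 + 104x2 + 64x3 ≥ 190   (calcium)
  1x1 + 8x2 + 42x3 ≥ 33   (carbohydrate)
  64x2 + 2x3 ≥ 55   (vitamin C)
  x1, x2, x3 ≥ 0.
All 3 inputs are positive at the optimum. There the calcium, carbohydrate, vitamin C constraints are tight.
Solving gives x1 = 0.3107, x2 = 0.8401, x3 = 0.6183.
Total cost: 0.5·0.3107 + 0.72·0.8401 + 0.39·0.6183 = 1.0014.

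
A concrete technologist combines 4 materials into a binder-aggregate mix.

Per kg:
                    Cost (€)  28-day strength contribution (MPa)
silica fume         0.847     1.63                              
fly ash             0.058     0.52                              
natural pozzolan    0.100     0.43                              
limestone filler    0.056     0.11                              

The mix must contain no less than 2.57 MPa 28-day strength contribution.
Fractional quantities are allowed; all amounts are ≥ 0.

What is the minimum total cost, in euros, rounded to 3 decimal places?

Treat it as an LP. Let x1 = kg of silica fume, x2 = kg of fly ash, x3 = kg of natural pozzolan, x4 = kg of limestone filler.
min 0.847x1 + 0.058x2 + 0.1x3 + 0.056x4 subject to:
  1.63x1 + 0.52x2 + 0.43x3 + 0.11x4 ≥ 2.57   (28-day strength contribution)
  x1, x2, x3, x4 ≥ 0.
The optimal basis is {fly ash}; silica fume, natural pozzolan, limestone filler drop out. The 28-day strength contribution requirement is met with equality.
So fly ash = 4.942 kg.
Hence cost = 0.058·4.942 = €0.28664.

€0.287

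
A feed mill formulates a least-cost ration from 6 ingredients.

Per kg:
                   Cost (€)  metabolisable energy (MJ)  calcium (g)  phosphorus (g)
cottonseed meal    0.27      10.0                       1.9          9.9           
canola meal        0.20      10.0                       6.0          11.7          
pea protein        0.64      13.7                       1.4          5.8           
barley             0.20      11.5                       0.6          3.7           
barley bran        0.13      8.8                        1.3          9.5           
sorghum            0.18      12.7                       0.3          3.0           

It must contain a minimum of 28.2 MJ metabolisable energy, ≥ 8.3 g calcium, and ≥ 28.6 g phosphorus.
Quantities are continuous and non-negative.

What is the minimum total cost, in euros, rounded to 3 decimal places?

Let x1 = kg of cottonseed meal, x2 = kg of canola meal, x3 = kg of pea protein, x4 = kg of barley, x5 = kg of barley bran, x6 = kg of sorghum.
Minimise 0.27x1 + 0.2x2 + 0.64x3 + 0.2x4 + 0.13x5 + 0.18x6 s.t.:
  10x1 + 10x2 + 13.7x3 + 11.5x4 + 8.8x5 + 12.7x6 ≥ 28.2   (metabolisable energy)
  1.9x1 + 6x2 + 1.4x3 + 0.6x4 + 1.3x5 + 0.3x6 ≥ 8.3   (calcium)
  9.9x1 + 11.7x2 + 5.8x3 + 3.7x4 + 9.5x5 + 3x6 ≥ 28.6   (phosphorus)
  x1, x2, x3, x4, x5, x6 ≥ 0.
At the optimum only canola meal, barley bran are positive (cottonseed meal, pea protein, barley, sorghum = 0). There the metabolisable energy and calcium constraints are tight.
Solving gives x2 = 0.9141, x5 = 2.166.
Cost = 0.2·0.9141 + 0.13·2.166 = 0.46440.

€0.464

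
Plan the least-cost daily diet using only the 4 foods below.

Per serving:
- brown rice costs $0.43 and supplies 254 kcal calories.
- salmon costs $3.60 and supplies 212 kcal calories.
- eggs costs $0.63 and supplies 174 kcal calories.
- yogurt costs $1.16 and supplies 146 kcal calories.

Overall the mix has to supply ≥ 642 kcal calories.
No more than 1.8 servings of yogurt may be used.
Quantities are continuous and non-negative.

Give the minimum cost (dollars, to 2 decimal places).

Let x1 = servings of brown rice, x2 = servings of salmon, x3 = servings of eggs, x4 = servings of yogurt.
Minimise 0.43x1 + 3.6x2 + 0.63x3 + 1.16x4 s.t.:
  254x1 + 212x2 + 174x3 + 146x4 ≥ 642   (calories)
  x4 ≤ 1.8
  x1, x2, x3, x4 ≥ 0.
The optimal basis is {brown rice}; salmon, eggs, yogurt drop out. The calories requirement is met with equality.
Solving gives x1 = 2.528.
Cost = 0.43·2.528 = 1.0870.

$1.09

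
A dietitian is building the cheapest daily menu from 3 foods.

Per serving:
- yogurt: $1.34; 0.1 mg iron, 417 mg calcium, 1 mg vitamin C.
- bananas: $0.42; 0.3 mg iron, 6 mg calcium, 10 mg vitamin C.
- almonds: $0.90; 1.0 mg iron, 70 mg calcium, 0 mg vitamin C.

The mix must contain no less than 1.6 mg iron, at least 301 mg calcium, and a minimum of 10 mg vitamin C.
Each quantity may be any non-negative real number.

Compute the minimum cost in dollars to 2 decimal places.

$2.20

Set it up as a linear program. Let x1 = servings of yogurt, x2 = servings of bananas, x3 = servings of almonds.
min 1.34x1 + 0.42x2 + 0.9x3 subject to:
  0.1x1 + 0.3x2 + 1x3 ≥ 1.6   (iron)
  417x1 + 6x2 + 70x3 ≥ 301   (calcium)
  1x1 + 10x2 ≥ 10   (vitamin C)
  x1, x2, x3 ≥ 0.
All 3 inputs are positive at the optimum. The iron, calcium, vitamin C requirements are met with equality.
That vertex is x1 = 0.4957, x2 = 0.9504, x3 = 1.265.
Total cost: 1.34·0.4957 + 0.42·0.9504 + 0.9·1.265 = 2.2019.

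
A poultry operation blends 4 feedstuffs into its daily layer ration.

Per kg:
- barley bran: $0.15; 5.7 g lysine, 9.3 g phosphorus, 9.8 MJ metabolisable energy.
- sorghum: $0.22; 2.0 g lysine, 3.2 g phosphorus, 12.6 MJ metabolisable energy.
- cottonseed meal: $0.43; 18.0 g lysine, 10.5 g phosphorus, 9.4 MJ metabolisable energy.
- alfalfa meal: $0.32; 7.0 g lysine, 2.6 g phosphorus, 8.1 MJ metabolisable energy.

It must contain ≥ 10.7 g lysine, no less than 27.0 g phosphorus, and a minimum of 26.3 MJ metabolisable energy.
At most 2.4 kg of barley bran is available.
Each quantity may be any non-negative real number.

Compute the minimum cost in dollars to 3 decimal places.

$0.552

Let x1 = kg of barley bran, x2 = kg of sorghum, x3 = kg of cottonseed meal, x4 = kg of alfalfa meal.
Minimise 0.15x1 + 0.22x2 + 0.43x3 + 0.32x4 s.t.:
  5.7x1 + 2x2 + 18x3 + 7x4 ≥ 10.7   (lysine)
  9.3x1 + 3.2x2 + 10.5x3 + 2.6x4 ≥ 27   (phosphorus)
  9.8x1 + 12.6x2 + 9.4x3 + 8.1x4 ≥ 26.3   (metabolisable energy)
  x1 ≤ 2.4
  x1, x2, x3, x4 ≥ 0.
At the optimum only barley bran, cottonseed meal are positive (sorghum, alfalfa meal = 0). The phosphorus and the barley bran cap requirements are met with equality.
So barley bran = 2.4 kg, cottonseed meal = 0.4457 kg.
Objective = 0.15·2.4 + 0.43·0.4457 = 0.55165.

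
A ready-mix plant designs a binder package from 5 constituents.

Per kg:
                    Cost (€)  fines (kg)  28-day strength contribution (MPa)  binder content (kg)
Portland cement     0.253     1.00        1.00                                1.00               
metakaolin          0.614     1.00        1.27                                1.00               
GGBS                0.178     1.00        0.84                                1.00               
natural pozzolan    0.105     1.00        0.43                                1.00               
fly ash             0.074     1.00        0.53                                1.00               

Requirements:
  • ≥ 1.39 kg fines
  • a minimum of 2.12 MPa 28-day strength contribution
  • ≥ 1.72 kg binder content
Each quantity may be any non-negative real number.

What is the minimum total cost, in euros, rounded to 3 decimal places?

Treat it as an LP. Let x1 = kg of Portland cement, x2 = kg of metakaolin, x3 = kg of GGBS, x4 = kg of natural pozzolan, x5 = kg of fly ash.
Minimise 0.253x1 + 0.614x2 + 0.178x3 + 0.105x4 + 0.074x5 subject to:
  1x1 + 1x2 + 1x3 + 1x4 + 1x5 ≥ 1.39   (fines)
  1x1 + 1.27x2 + 0.84x3 + 0.43x4 + 0.53x5 ≥ 2.12   (28-day strength contribution)
  1x1 + 1x2 + 1x3 + 1x4 + 1x5 ≥ 1.72   (binder content)
  x1, x2, x3, x4, x5 ≥ 0.
At the optimum only fly ash is positive (Portland cement, metakaolin, GGBS, natural pozzolan = 0). There the 28-day strength contribution constraint is tight.
So fly ash = 4 kg.
Objective = 0.074·4 = 0.29600.

€0.296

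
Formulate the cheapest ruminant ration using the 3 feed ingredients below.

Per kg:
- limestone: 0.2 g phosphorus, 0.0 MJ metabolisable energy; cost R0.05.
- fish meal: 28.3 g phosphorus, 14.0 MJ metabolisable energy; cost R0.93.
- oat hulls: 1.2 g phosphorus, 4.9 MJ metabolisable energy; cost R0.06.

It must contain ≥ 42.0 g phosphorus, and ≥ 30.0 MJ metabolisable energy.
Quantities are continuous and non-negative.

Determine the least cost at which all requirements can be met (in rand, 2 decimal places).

R1.42

This is a linear program. Let x1 = kg of limestone, x2 = kg of fish meal, x3 = kg of oat hulls.
min 0.05x1 + 0.93x2 + 0.06x3 s.t.:
  0.2x1 + 28.3x2 + 1.2x3 ≥ 42   (phosphorus)
  14x2 + 4.9x3 ≥ 30   (metabolisable energy)
  x1, x2, x3 ≥ 0.
The minimum-cost mix takes nothing from limestone — only fish meal, oat hulls. Binding constraints: phosphorus and metabolisable energy.
That vertex is x2 = 1.393, x3 = 2.142.
Total cost: 0.93·1.393 + 0.06·2.142 = 1.4240.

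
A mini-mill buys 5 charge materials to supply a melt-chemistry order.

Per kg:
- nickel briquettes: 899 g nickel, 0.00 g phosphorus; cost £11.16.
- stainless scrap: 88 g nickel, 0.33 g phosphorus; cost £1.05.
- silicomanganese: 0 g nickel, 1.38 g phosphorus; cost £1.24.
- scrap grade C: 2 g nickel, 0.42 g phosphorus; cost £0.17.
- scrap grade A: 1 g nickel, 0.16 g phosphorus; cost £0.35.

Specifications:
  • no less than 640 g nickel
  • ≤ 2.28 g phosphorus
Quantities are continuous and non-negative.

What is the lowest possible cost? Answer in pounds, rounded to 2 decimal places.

Let x1 = kg of nickel briquettes, x2 = kg of stainless scrap, x3 = kg of silicomanganese, x4 = kg of scrap grade C, x5 = kg of scrap grade A.
Minimise 11.16x1 + 1.05x2 + 1.24x3 + 0.17x4 + 0.35x5 with:
  899x1 + 88x2 + 2x4 + 1x5 ≥ 640   (nickel)
  0.33x2 + 1.38x3 + 0.42x4 + 0.16x5 ≤ 2.28   (phosphorus)
  x1, x2, x3, x4, x5 ≥ 0.
The cheapest feasible vertex uses only nickel briquettes, stainless scrap; silicomanganese, scrap grade C, scrap grade A are not used. Binding constraints: nickel and phosphorus.
So nickel briquettes = 0.0356 kg, stainless scrap = 6.909 kg.
Hence cost = 11.16·0.0356 + 1.05·6.909 = £7.6517.

£7.65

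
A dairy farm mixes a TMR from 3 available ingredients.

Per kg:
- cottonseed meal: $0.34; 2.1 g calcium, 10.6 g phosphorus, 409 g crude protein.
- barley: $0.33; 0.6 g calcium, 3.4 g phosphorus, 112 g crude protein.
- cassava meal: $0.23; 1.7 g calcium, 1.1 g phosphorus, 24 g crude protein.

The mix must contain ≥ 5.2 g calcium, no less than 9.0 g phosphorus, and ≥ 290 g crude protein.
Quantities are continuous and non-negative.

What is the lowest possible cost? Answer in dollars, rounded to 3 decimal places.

This is a linear program. Let x1 = kg of cottonseed meal, x2 = kg of barley, x3 = kg of cassava meal.
min 0.34x1 + 0.33x2 + 0.23x3 subject to:
  2.1x1 + 0.6x2 + 1.7x3 ≥ 5.2   (calcium)
  10.6x1 + 3.4x2 + 1.1x3 ≥ 9   (phosphorus)
  409x1 + 112x2 + 24x3 ≥ 290   (crude protein)
  x1, x2, x3 ≥ 0.
The optimal basis is {cottonseed meal, cassava meal}; barley drops out. Binding constraints: calcium and phosphorus.
Optimal quantities: cottonseed meal = 0.6098 kg, cassava meal = 2.306 kg.
Objective = 0.34·0.6098 + 0.23·2.306 = 0.73771.

$0.738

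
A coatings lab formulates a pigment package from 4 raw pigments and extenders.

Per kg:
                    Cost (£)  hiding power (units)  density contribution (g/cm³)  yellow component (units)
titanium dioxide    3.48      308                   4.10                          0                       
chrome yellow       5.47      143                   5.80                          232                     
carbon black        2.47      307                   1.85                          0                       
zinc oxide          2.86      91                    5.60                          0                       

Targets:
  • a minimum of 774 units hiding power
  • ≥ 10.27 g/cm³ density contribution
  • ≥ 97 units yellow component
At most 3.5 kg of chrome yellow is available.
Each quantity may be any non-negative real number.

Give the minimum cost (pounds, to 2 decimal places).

Let x1 = kg of titanium dioxide, x2 = kg of chrome yellow, x3 = kg of carbon black, x4 = kg of zinc oxide.
Minimize 3.48x1 + 5.47x2 + 2.47x3 + 2.86x4 s.t.:
  308x1 + 143x2 + 307x3 + 91x4 ≥ 774   (hiding power)
  4.1x1 + 5.8x2 + 1.85x3 + 5.6x4 ≥ 10.27   (density contribution)
  232x2 ≥ 97   (yellow component)
  x2 ≤ 3.5
  x1, x2, x3, x4 ≥ 0.
At the optimum only chrome yellow, carbon black, zinc oxide are positive (titanium dioxide = 0). There the hiding power, density contribution, yellow component constraints are tight.
That vertex is x2 = 0.4181, x3 = 2.1186, x4 = 0.70099.
Hence cost = 5.47·0.4181 + 2.47·2.1186 + 2.86·0.70099 = £9.5248.

£9.52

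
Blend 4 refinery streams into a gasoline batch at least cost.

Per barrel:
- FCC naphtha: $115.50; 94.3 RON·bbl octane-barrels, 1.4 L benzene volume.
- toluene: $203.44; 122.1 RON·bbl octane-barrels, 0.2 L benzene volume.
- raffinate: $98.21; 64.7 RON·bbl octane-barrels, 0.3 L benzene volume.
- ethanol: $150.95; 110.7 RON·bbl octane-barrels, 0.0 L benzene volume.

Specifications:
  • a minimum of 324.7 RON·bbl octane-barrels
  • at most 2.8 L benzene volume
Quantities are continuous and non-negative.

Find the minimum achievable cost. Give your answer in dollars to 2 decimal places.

This is a linear program. Let x1 = barrels of FCC naphtha, x2 = barrels of toluene, x3 = barrels of raffinate, x4 = barrels of ethanol.
min 115.5x1 + 203.44x2 + 98.21x3 + 150.95x4 with:
  94.3x1 + 122.1x2 + 64.7x3 + 110.7x4 ≥ 324.7   (octane-barrels)
  1.4x1 + 0.2x2 + 0.3x3 ≤ 2.8   (benzene volume)
  x1, x2, x3, x4 ≥ 0.
The minimum-cost mix takes nothing from toluene, raffinate — only FCC naphtha, ethanol. There the octane-barrels and benzene volume constraints are tight.
Solving gives x1 = 2, x4 = 1.22945.
Total cost: 115.5·2 + 150.95·1.22945 = 416.5855.

$416.59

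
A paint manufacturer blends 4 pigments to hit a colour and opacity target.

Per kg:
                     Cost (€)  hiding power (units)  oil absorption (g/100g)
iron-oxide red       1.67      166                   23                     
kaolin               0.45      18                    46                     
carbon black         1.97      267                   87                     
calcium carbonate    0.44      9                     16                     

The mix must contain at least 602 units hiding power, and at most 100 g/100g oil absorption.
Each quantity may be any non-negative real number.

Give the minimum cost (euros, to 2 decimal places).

€5.82

This is a linear program. Let x1 = kg of iron-oxide red, x2 = kg of kaolin, x3 = kg of carbon black, x4 = kg of calcium carbonate.
Minimize 1.67x1 + 0.45x2 + 1.97x3 + 0.44x4 s.t.:
  166x1 + 18x2 + 267x3 + 9x4 ≥ 602   (hiding power)
  23x1 + 46x2 + 87x3 + 16x4 ≤ 100   (oil absorption)
  x1, x2, x3, x4 ≥ 0.
The cheapest feasible vertex uses only iron-oxide red, carbon black; kaolin, calcium carbonate are not used. The hiding power and oil absorption requirements are met with equality.
That vertex is x1 = 3.093, x3 = 0.3318.
Hence cost = 1.67·3.093 + 1.97·0.3318 = €5.8190.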